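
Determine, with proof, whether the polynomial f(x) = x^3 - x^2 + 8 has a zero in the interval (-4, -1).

f(-4) = -72 and f(-1) = 6, which have opposite signs.
f is continuous everywhere (it is a polynomial), in particular on [-4, -1].
By the Intermediate Value Theorem f must vanish at some point of (-4, -1).

Such a root exists.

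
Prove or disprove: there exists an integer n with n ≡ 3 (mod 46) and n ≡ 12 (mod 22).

gcd(46, 22) = 2. If n ≡ 3 (mod 46) and n ≡ 12 (mod 22), then n ≡ 3 (mod 2) and n ≡ 12 (mod 2).
However 3 ≡ 1 and 12 ≡ 0 (mod 2), and 1 ≠ 0.
Hence the system has no solution.

There is no such integer.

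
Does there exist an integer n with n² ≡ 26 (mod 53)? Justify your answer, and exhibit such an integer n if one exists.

No, no such integer exists.

Apply Euler's criterion with the prime 53: 26 is a quadratic residue iff 26^26 ≡ 1 (mod 53), and a non-residue iff it is ≡ −1.
Squaring successively (mod 53): 26^2 = 676 ≡ 40; 26^4 ≡ 40² = 1600 ≡ 10; 26^8 ≡ 10² = 100 ≡ 47; 26^16 ≡ 47² = 2209 ≡ 36.
Since 26 = 16 + 8 + 2, 26^26 ≡ 36 · 47 · 40; multiplying out mod 53: 36·47 = 1692 ≡ 49, then 49·40 = 1960 ≡ 52. Thus 26^26 ≡ 52 ≡ −1 (mod 53).
The value −1 means 26 is a non-residue modulo 53, so n² ≡ 26 (mod 53) is impossible.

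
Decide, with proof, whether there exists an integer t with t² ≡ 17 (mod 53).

t = 32 works: 32² = 1024, and 1024 − 17 = 1007 = 19·53.

t = 32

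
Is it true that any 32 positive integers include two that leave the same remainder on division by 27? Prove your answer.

There are exactly 27 possible remainders on division by 27.
Since 32 > 27, two of the 32 integers must share a residue class by the pigeonhole principle; call them a and b.
So a and b have equal remainders mod 27, which is exactly what was to be shown.

True.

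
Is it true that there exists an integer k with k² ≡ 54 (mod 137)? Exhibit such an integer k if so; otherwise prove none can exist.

No such integer exists.

Apply Euler's criterion with the prime 137: 54 is a quadratic residue iff 54^68 ≡ 1 (mod 137), and a non-residue iff it is ≡ −1.
Repeated squaring mod 137: 54^2 = 2916 ≡ 39; 54^4 ≡ 39² = 1521 ≡ 14; 54^8 ≡ 14² = 196 ≡ 59; 54^16 ≡ 59² = 3481 ≡ 56; 54^32 ≡ 56² = 3136 ≡ 122; 54^64 ≡ 122² = 14884 ≡ 88.
Since 68 = 64 + 4, 54^68 ≡ 88 · 14; multiplying out mod 137: 88·14 = 1232 ≡ 136. Thus 54^68 ≡ 136 ≡ −1 (mod 137).
The value −1 means 54 is a non-residue modulo 137, so k² ≡ 54 (mod 137) is impossible.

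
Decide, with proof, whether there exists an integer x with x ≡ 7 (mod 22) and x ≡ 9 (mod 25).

x = 359

Since 22 and 25 share no common factor, CRT says the pair of congruences has a solution (unique mod 550).
Write x = 7 + 22t and require 7 + 22t ≡ 9 (mod 25), i.e. 22t ≡ 2 (mod 25).
Since 22·8 = 176 = 7·25 + 1, the inverse of 22 mod 25 is 8.
Multiplying by 8: t ≡ 8·2 = 16 (mod 25).
Taking t = 16 gives x = 7 + 22·16 = 359.
Indeed 359 ≡ 7 (mod 22) and 359 ≡ 9 (mod 25).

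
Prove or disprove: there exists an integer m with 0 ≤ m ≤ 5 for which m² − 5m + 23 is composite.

No, no such integer m in that range exists.

The values for m = 0, 1, …, 5 are 23, 19, 17, 17, 19, 23, and each of these is prime.
So no value in the range makes the expression composite.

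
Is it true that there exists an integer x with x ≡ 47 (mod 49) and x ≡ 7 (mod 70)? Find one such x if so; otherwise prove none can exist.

No, no such integer exists.

gcd(49, 70) = 7. If x ≡ 47 (mod 49) and x ≡ 7 (mod 70), then x ≡ 47 (mod 7) and x ≡ 7 (mod 7).
These are incompatible: 47 − 7 = 40 is not divisible by 7.
Hence the system has no solution.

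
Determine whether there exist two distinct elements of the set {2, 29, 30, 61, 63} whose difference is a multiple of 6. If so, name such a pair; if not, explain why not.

No such pair exists.

Residues mod 6: 2↦2, 29↦5, 30↦0, 61↦1, 63↦3.
No residue repeats among the 5 elements, so no pair has difference ≡ 0 (mod 6).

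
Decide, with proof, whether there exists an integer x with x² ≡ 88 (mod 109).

Take x = 52. Then 52² = 2704 = 24·109 + 88, so 52² ≡ 88 (mod 109).

x = 52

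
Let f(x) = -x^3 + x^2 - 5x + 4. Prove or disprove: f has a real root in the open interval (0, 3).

Yes, f has a root in the interval.

f(0) = 4 and f(3) = -29, which have opposite signs.
Since f is a polynomial it is continuous on [0, 3].
By the Intermediate Value Theorem, f takes the value 0 somewhere in the open interval.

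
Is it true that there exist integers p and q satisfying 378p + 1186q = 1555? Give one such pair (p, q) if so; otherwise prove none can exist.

Any value of 378p + 1186q is a multiple of gcd(378, 1186) = 2.
However 1555 leaves remainder 1 on division by 2.
So the equation is unsolvable over ℤ.

No such integers exist.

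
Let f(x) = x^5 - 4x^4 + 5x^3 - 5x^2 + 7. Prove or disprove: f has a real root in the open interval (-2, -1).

f(-2) = -149 and f(-1) = -8, both negative, so a sign-change argument is unavailable; we show f keeps this sign on the whole interval.
Shift to the endpoint -1: with x = -1 − u (0 < u < 1), one computes f(-1 − u) = -u^5 - 9u^4 - 31u^3 - 54u^2 - 46u - 8.
The nonzero coefficients here are all negative, so for u > 0 every term is negative (or zero), and the constant term -8 is strictly negative.
So f is strictly negative on (-2, -1); no root exists in the interval.

No such root exists.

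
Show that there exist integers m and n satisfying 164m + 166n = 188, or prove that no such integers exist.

m = 72, n = -70

Every value of 164m + 166n is a multiple of gcd(164, 166) = 2; since 2 ∣ 188, solutions exist.
Dividing through by 2 reduces the equation to 82m + 83n = 94.
Euclidean algorithm: 83 = 1·82 + 1, 82 = 82·1 + 0.
Unwinding: 1 = 83 − 1·82, i.e. 82·(-1) + 83·1 = 1.
Multiplying through by 94: m = (-1)·94 = -94, n = 1·94 = 94 is a solution.
Shifting by a multiple of (83, −82) keeps it a solution: m = -94 + 2·83 = 72, n = 94 − 2·82 = -70.
Check: 164·72 + 166·(-70) = 11808 − 11620 = 188. ✓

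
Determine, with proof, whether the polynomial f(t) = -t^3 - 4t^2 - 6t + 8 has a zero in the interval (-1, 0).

f has no root in that interval.

f(-1) = 11 and f(0) = 8, both positive.
f'(t) = -3t^2 - 8t - 6 has discriminant (-8)² − 4·(-3)·(-6) = -8 < 0, so f' has no real roots and is negative for every real t.
So f is strictly decreasing; between -1 and 0 its values lie between f(-1) = 11 and f(0) = 8, all positive. Therefore f has no root in (-1, 0).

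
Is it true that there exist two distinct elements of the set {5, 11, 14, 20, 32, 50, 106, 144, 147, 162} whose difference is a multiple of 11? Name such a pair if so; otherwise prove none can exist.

Two integers differ by a multiple of 11 exactly when they have the same residue mod 11. The residues are 5↦5, 11↦0, 14↦3, 20↦9, 32↦10, 50↦6, 106↦7, 144↦1, 147↦4, 162↦8.
No residue repeats among the 10 elements, so no pair has difference ≡ 0 (mod 11).

No such pair exists.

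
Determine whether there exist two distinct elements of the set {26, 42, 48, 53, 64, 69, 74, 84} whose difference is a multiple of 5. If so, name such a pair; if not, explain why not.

The pair (48, 53) works.

Reduce each element mod 5: 26↦1, 42↦2, 48↦3, 53↦3, 64↦4, 69↦4, 74↦4, 84↦4. The residue 3 repeats (at 48 and 53), and 53 − 48 = 5 = 1·5.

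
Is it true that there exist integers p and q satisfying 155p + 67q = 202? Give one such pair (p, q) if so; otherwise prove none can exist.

155 and 67 are coprime, so 155p + 67q ranges over all of ℤ.
Run the Euclidean algorithm on 155 and 67: 155 = 2·67 + 21, 67 = 3·21 + 4, 21 = 5·4 + 1, 4 = 4·1 + 0.
Working back up the chain: 1 = 21 − 5·4 = 21 − 5·(67 − 3·21) = −5·67 + 16·21 = −5·67 + 16·(155 − 2·67) = 16·155 − 37·67. So 155·16 + 67·(-37) = 1.
Scaling by 202 gives the particular solution (p, q) = (3232, -7474).
Subtracting 48·67 from p and adding 48·155 to q gives the tidier solution (16, -34).
Check: 155·16 + 67·(-34) = 2480 − 2278 = 202. ✓

p = 16, q = -34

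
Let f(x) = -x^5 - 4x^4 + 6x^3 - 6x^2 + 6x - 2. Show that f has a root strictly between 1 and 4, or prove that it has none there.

f(1) = -1 and f(4) = -1738, both negative, so a sign-change argument is unavailable; we show f keeps this sign on the whole interval.
Substitute x = 1 + u, where 0 < u < 3 on the interval. Expanding, f(1 + u) = -u^5 - 9u^4 - 20u^3 - 22u^2 - 9u - 1.
All 6 nonzero coefficients of this polynomial in u are negative; hence for u > 0 the value is a sum of negative terms (the constant -1 among them).
So f is strictly negative on (1, 4); no root exists in the interval.

No such root exists.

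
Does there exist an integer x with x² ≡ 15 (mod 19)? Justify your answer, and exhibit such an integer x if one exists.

No, no such integer exists.

Computing x² mod 19 for x = 0, 1, …, 9 (enough, by the symmetry x ↦ 19 − x) gives 0, 1, 4, 9, 16, 6, 17, 11, 7, 5.
The set of squares mod 19 is therefore {0, 1, 4, 5, 6, 7, 9, 11, 16, 17}, which does not contain 15.
Hence no integer x has x² ≡ 15 (mod 19).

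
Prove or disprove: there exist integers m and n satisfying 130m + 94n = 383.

Both 130 and 94 are divisible by gcd(130, 94) = 2, hence so is any combination 130m + 94n.
However 383 leaves remainder 1 on division by 2.
Hence no integers m, n satisfy the equation.

No such integers exist.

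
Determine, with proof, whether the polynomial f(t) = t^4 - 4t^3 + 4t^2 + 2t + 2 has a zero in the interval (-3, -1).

The endpoint values f(-3) = 221 and f(-1) = 9 are both positive. Claim: f(t) > 0 for every t in (-3, -1).
Shift to the endpoint -1: with t = -1 − u (0 < u < 2), one computes f(-1 − u) = u^4 + 8u^3 + 22u^2 + 22u + 9.
All 5 nonzero coefficients of this polynomial in u are positive; hence for u > 0 the value is a sum of positive terms (the constant 9 among them).
So f is strictly positive on (-3, -1); no root exists in the interval.

f has no root in that interval.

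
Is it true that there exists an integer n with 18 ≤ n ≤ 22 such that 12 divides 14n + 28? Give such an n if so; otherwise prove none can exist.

At n = 22 we get 14·22 + 28 = 336, and 336 = 12·28.

n = 22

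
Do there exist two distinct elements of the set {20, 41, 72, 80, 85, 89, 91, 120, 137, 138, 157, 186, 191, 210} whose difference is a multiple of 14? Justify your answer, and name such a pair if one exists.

Reduce each element modulo 14: 20↦6, 41↦13, 72↦2, 80↦10, 85↦1, 89↦5, 91↦7, 120↦8, 137↦11, 138↦12, 157↦3, 186↦4, 191↦9, 210↦0.
No residue repeats among the 14 elements, so no pair has difference ≡ 0 (mod 14).

No, no such pair exists.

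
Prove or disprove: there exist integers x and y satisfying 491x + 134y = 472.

491 and 134 are coprime, so 491x + 134y ranges over all of ℤ.
Dividing repeatedly: 491 = 3·134 + 89, 134 = 1·89 + 45, 89 = 1·45 + 44, 45 = 1·44 + 1, 44 = 44·1 + 0.
Back-substituting, 1 = 45 − 1·44 = 45 − (89 − 1·45) = −89 + 2·45 = −89 + 2·(134 − 1·89) = 2·134 − 3·89 = 2·134 − 3·(491 − 3·134) = −3·491 + 11·134; that is, 491·(-3) + 134·11 = 1.
Times 472: 491·(-1416) + 134·5192 = 472, so (-1416, 5192) solves it.
Shifting by a multiple of (134, −491) keeps it a solution: x = -1416 + 11·134 = 58, y = 5192 − 11·491 = -209.
Indeed 491·58 + 134·(-209) = 28478 − 28006 = 472.

x = 58, y = -209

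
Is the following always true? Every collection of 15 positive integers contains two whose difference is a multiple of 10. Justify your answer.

There are exactly 10 possible remainders on division by 10.
Placing 15 integers into 10 classes, some class receives at least two — say a and b.
Then a ≡ b (mod 10), i.e. 10 ∣ (a − b).

Yes.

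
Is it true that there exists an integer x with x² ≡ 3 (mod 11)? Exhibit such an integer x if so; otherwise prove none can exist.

x = 6

Take x = 6. Then 6² = 36 = 3·11 + 3, so 6² ≡ 3 (mod 11).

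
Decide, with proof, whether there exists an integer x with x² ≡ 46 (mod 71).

There is no such integer.

71 is prime, so by Euler's criterion 46 is a square mod 71 iff 46^((71−1)/2) = 46^35 ≡ 1 (mod 71).
Repeated squaring mod 71: 46^2 = 2116 ≡ 57; 46^4 ≡ 57² = 3249 ≡ 54; 46^8 ≡ 54² = 2916 ≡ 5; 46^16 ≡ 5² = 25 ≡ 25; 46^32 ≡ 25² = 625 ≡ 57.
Since 35 = 32 + 2 + 1, 46^35 ≡ 57 · 57 · 46; multiplying out mod 71: 57·57 = 3249 ≡ 54, then 54·46 = 2484 ≡ 70. Thus 46^35 ≡ 70 ≡ −1 (mod 71).
The value −1 means 46 is a non-residue modulo 71, so x² ≡ 46 (mod 71) is impossible.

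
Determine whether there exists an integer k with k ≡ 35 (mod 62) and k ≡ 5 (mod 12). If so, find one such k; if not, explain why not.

The moduli are not coprime: gcd(62, 12) = 2. Compatibility requires 2 ∣ (5 − 35) = -30, which holds, so solutions exist.
Step through k = 35, 35 + 62, 35 + 2·62, …: the values 35, 97, 159, 221 reduce mod 12 to 11, 1, 3, 5. The value 221 hits 5.
Indeed 221 ≡ 35 (mod 62) and 221 ≡ 5 (mod 12).

k = 221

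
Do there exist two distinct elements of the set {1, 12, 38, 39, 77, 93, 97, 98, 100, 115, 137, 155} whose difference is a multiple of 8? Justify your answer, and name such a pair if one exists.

Yes: 1 and 97.

Both 1 and 97 leave remainder 1 on division by 8; their difference 96 = 12·8 is a multiple of 8.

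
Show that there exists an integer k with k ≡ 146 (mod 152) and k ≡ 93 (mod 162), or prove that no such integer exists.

No, no such integer exists.

Reduce both congruences modulo 2, which divides 152 and 162: they say k ≡ 146 (mod 2) and k ≡ 93 (mod 2).
But 146 mod 2 = 0 while 93 mod 2 = 1, a contradiction.
So no integer satisfies both congruences.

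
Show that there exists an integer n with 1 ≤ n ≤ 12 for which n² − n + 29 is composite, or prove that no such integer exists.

At n = 3: 3² − 3 + 29 = 35 = 5·7, which is composite.

n = 3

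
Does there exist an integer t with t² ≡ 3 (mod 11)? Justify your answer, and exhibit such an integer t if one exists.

Take t = 5. Then 5² = 25 = 2·11 + 3, so 5² ≡ 3 (mod 11).

t = 5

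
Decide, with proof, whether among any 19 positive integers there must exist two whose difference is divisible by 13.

Yes, this is always true.

Each integer lies in one of the 13 residue classes modulo 13.
Since 19 > 13, two of the 19 integers must share a residue class by the pigeonhole principle; call them a and b.
Equal remainders mean a − b ≡ 0 (mod 13), so 13 divides their difference.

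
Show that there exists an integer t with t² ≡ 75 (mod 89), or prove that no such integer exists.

Apply Euler's criterion with the prime 89: 75 is a quadratic residue iff 75^44 ≡ 1 (mod 89), and a non-residue iff it is ≡ −1.
Squaring successively (mod 89): 75^2 = 5625 ≡ 18; 75^4 ≡ 18² = 324 ≡ 57; 75^8 ≡ 57² = 3249 ≡ 45; 75^16 ≡ 45² = 2025 ≡ 67; 75^32 ≡ 67² = 4489 ≡ 39.
Since 44 = 32 + 8 + 4, 75^44 ≡ 39 · 45 · 57; multiplying out mod 89: 39·45 = 1755 ≡ 64, then 64·57 = 3648 ≡ 88. Thus 75^44 ≡ 88 ≡ −1 (mod 89).
The value −1 means 75 is a non-residue modulo 89, so t² ≡ 75 (mod 89) is impossible.

No such integer exists.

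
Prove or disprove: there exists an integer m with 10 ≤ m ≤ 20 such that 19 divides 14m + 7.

There is no such integer m in that range.

At m = 10, 14·10 + 7 = 147 ≡ 14 (mod 19), and each step in m adds 14, giving residues 14, 9, 4, 18, 13, 8, 3, 17, 12, 7, 2 for m = 10, 11, …, 20.
The residue 0 does not occur, so no m in [10, 20] makes 14m + 7 a multiple of 19.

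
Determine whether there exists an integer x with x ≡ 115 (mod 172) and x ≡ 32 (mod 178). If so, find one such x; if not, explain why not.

No such integer exists.

gcd(172, 178) = 2. If x ≡ 115 (mod 172) and x ≡ 32 (mod 178), then x ≡ 115 (mod 2) and x ≡ 32 (mod 2).
However 115 ≡ 1 and 32 ≡ 0 (mod 2), and 1 ≠ 0.
Therefore no such x exists.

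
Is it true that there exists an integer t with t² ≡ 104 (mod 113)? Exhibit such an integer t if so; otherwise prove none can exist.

t = 45

t = 45 works: 45² = 2025, and 2025 − 104 = 1921 = 17·113.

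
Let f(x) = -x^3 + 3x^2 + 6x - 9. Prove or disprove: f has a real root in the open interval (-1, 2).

f(-1) = -11 and f(2) = 7, which have opposite signs.
f is continuous everywhere (it is a polynomial), in particular on [-1, 2].
By the Intermediate Value Theorem f must vanish at some point of (-1, 2).

Yes, f has a root in the interval.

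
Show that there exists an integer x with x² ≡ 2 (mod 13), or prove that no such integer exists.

Squares mod 13 repeat after x = 6 (as (−x)² = x²); for x = 0..6 they are 0, 1, 4, 9, 3, 12, 10.
The set of squares mod 13 is therefore {0, 1, 3, 4, 9, 10, 12}, which does not contain 2.
Therefore x² ≡ 2 (mod 13) has no solution.

No, no such integer exists.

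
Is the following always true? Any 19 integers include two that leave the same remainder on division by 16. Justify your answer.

True.

Partition the integers by their residue mod 16; there are 16 classes.
With 19 integers and only 16 classes, the pigeonhole principle forces two of them, say a and b, into the same class.
So a and b have equal remainders mod 16, which is exactly what was to be shown.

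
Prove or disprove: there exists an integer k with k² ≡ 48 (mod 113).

Apply Euler's criterion with the prime 113: 48 is a quadratic residue iff 48^56 ≡ 1 (mod 113), and a non-residue iff it is ≡ −1.
Repeated squaring mod 113: 48^2 = 2304 ≡ 44; 48^4 ≡ 44² = 1936 ≡ 15; 48^8 ≡ 15² = 225 ≡ 112; 48^16 ≡ 112² = 12544 ≡ 1; 48^32 ≡ 1² = 1 ≡ 1.
Since 56 = 32 + 16 + 8, 48^56 ≡ 1 · 1 · 112; multiplying out mod 113: 1·1 = 1 ≡ 1, then 1·112 = 112 ≡ 112. Thus 48^56 ≡ 112 ≡ −1 (mod 113).
The value −1 means 48 is a non-residue modulo 113, so k² ≡ 48 (mod 113) is impossible.

There is no such integer.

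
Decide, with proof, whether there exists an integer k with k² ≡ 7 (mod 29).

k = 23

Take k = 23. Then 23² = 529 = 18·29 + 7, so 23² ≡ 7 (mod 29).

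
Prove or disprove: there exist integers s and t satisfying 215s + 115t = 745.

s = 4, t = -1

Every value of 215s + 115t is a multiple of gcd(215, 115) = 5; since 5 ∣ 745, solutions exist.
Dividing through by 5 reduces the equation to 43s + 23t = 149.
Euclidean algorithm: 43 = 1·23 + 20, 23 = 1·20 + 3, 20 = 6·3 + 2, 3 = 1·2 + 1, 2 = 2·1 + 0.
Back-substituting, 1 = 3 − 1·2 = 3 − (20 − 6·3) = −20 + 7·3 = −20 + 7·(23 − 1·20) = 7·23 − 8·20 = 7·23 − 8·(43 − 1·23) = −8·43 + 15·23; that is, 43·(-8) + 23·15 = 1.
Multiplying through by 149: s = (-8)·149 = -1192, t = 15·149 = 2235 is a solution.
The general solution is s = -1192 + 23k, t = 2235 − 43k; taking k = 52 gives the smaller pair s = 4, t = -1.
Indeed 215·4 + 115·(-1) = 860 − 115 = 745.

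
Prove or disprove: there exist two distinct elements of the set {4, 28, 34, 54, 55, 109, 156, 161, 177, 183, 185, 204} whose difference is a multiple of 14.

Residues mod 14: 4↦4, 28↦0, 34↦6, 54↦12, 55↦13, 109↦11, 156↦2, 161↦7, 177↦9, 183↦1, 185↦3, 204↦8.
No residue repeats among the 12 elements, so no pair has difference ≡ 0 (mod 14).

No such pair exists.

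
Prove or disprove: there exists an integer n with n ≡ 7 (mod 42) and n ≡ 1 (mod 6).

gcd(42, 6) = 6. A simultaneous solution exists iff 7 ≡ 1 (mod 6); here 7 mod 6 = 1 = 1 mod 6, so it does.
The smallest candidate n = 7 works directly: 7 ≡ 1 (mod 6).
Check: 7 mod 42 = 7, 7 mod 6 = 1. ✓

n = 7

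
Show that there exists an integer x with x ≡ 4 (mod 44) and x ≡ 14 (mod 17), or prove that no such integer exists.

The moduli 44 and 17 are coprime, so by the Chinese Remainder Theorem a unique solution modulo 748 exists.
Write x = 4 + 44t and require 4 + 44t ≡ 14 (mod 17), i.e. 44t ≡ 10 (mod 17).
44 ≡ 10 (mod 17), so this reads 10t ≡ 10 (mod 17). Note 10·12 = 120 ≡ 1 (mod 17) (as 120 − 1 = 7·17), so 10⁻¹ ≡ 12.
Multiplying by 12: t ≡ 12·10 = 120 ≡ 1 (mod 17).
With t = 1: x = 4 + 44·1 = 48.
Indeed 48 ≡ 4 (mod 44) and 48 ≡ 14 (mod 17).

x = 48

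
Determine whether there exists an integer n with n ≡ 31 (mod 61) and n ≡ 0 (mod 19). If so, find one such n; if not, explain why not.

gcd(61, 19) = 1, so the Chinese Remainder Theorem guarantees exactly one residue class mod 1159 satisfying both.
Write n = 31 + 61t and require 31 + 61t ≡ 0 (mod 19), i.e. 61t ≡ 7 (mod 19).
61 ≡ 4 (mod 19), so this reads 4t ≡ 7 (mod 19). Invert 4 mod 19 by the Euclidean algorithm: 19 = 4·4 + 3, 4 = 1·3 + 1, 3 = 3·1 + 0; back-substituting, 1 = 4 − 1·3 = 4 − (19 − 4·4) = −19 + 5·4. Hence 4·5 ≡ 1, so 4⁻¹ ≡ 5 (mod 19).
Multiplying by 5: t ≡ 5·7 = 35 ≡ 16 (mod 19).
With t = 16: n = 31 + 61·16 = 1007.
Verify: 1007 = 16·61 + 31 and 1007 = 53·19 + 0. ✓

n = 1007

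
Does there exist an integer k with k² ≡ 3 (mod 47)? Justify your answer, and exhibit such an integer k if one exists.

k = 12

Take k = 12. Then 12² = 144 = 3·47 + 3, so 12² ≡ 3 (mod 47).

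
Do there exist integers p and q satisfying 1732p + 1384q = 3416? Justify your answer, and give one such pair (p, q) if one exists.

Every value of 1732p + 1384q is a multiple of gcd(1732, 1384) = 4; since 4 ∣ 3416, solutions exist.
Dividing through by 4 reduces the equation to 433p + 346q = 854.
Euclidean algorithm: 433 = 1·346 + 87, 346 = 3·87 + 85, 87 = 1·85 + 2, 85 = 42·2 + 1, 2 = 2·1 + 0.
Back-substituting, 1 = 85 − 42·2 = 85 − 42·(87 − 1·85) = −42·87 + 43·85 = −42·87 + 43·(346 − 3·87) = 43·346 − 171·87 = 43·346 − 171·(433 − 1·346) = −171·433 + 214·346; that is, 433·(-171) + 346·214 = 1.
Scaling by 854 gives the particular solution (p, q) = (-146034, 182756).
Adding 423·346 to p and subtracting 423·433 from q gives the tidier solution (324, -403).
Check: 1732·324 + 1384·(-403) = 561168 − 557752 = 3416. ✓

p = 324, q = -403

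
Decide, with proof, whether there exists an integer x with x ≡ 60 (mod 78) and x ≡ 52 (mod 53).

Since 78 and 53 share no common factor, CRT says the pair of congruences has a solution (unique mod 4134).
Any solution of the first congruence is x = 60 + 78t; substituting into the second, 78t ≡ 52 − 60 ≡ 45 (mod 53).
78 ≡ 25 (mod 53), so this reads 25t ≡ 45 (mod 53). Note 25·17 = 425 ≡ 1 (mod 53) (as 425 − 1 = 8·53), so 25⁻¹ ≡ 17.
Therefore t ≡ 17·45 = 765 ≡ 23 (mod 53).
Taking t = 23 gives x = 60 + 78·23 = 1854.
Check: 1854 mod 78 = 60, 1854 mod 53 = 52. ✓

x = 1854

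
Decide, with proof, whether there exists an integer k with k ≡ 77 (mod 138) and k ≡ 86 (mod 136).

Both moduli are multiples of 2 = gcd(138, 136), so any solution would satisfy k ≡ 77 and k ≡ 86 modulo 2 simultaneously.
These are incompatible: 77 − 86 = -9 is not divisible by 2.
Therefore no such k exists.

There is no such integer.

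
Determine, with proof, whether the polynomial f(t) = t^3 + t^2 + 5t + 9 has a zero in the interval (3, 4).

Evaluate at the endpoints: f(3) = 60, f(4) = 109 — same sign (positive).
The derivative f'(t) = 3t^2 + 2t + 5 is a quadratic with discriminant 2² − 4·3·5 = -56 < 0; it never vanishes, so it is always positive (sign of the leading coefficient).
Hence f is strictly increasing on ℝ, and in particular on [3, 4]. A strictly monotone function with same-sign endpoint values stays positive on the whole interval, so f has no zero in (3, 4).

No such root exists.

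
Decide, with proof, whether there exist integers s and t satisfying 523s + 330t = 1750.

523 and 330 are coprime, so 523s + 330t ranges over all of ℤ.
Dividing repeatedly: 523 = 1·330 + 193, 330 = 1·193 + 137, 193 = 1·137 + 56, 137 = 2·56 + 25, 56 = 2·25 + 6, 25 = 4·6 + 1, 6 = 6·1 + 0.
Working back up the chain: 1 = 25 − 4·6 = 25 − 4·(56 − 2·25) = −4·56 + 9·25 = −4·56 + 9·(137 − 2·56) = 9·137 − 22·56 = 9·137 − 22·(193 − 1·137) = −22·193 + 31·137 = −22·193 + 31·(330 − 1·193) = 31·330 − 53·193 = 31·330 − 53·(523 − 1·330) = −53·523 + 84·330. So 523·(-53) + 330·84 = 1.
Multiplying through by 1750: s = (-53)·1750 = -92750, t = 84·1750 = 147000 is a solution.
The general solution is s = -92750 + 330k, t = 147000 − 523k; taking k = 282 gives the smaller pair s = 310, t = -486.
Indeed 523·310 + 330·(-486) = 162130 − 160380 = 1750.

s = 310, t = -486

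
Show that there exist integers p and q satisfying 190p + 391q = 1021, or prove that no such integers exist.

p = 312, q = -149

190 and 391 are coprime, so 190p + 391q ranges over all of ℤ.
Dividing repeatedly: 391 = 2·190 + 11, 190 = 17·11 + 3, 11 = 3·3 + 2, 3 = 1·2 + 1, 2 = 2·1 + 0.
Unwinding: 1 = 3 − 1·2 = 3 − (11 − 3·3) = −11 + 4·3 = −11 + 4·(190 − 17·11) = 4·190 − 69·11 = 4·190 − 69·(391 − 2·190) = −69·391 + 142·190, i.e. 190·142 + 391·(-69) = 1.
Multiplying through by 1021: p = 142·1021 = 144982, q = (-69)·1021 = -70449 is a solution.
The general solution is p = 144982 + 391k, q = -70449 − 190k; taking k = -370 gives the smaller pair p = 312, q = -149.
Indeed 190·312 + 391·(-149) = 59280 − 58259 = 1021.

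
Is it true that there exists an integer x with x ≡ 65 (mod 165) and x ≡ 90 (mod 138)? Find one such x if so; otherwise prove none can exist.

gcd(165, 138) = 3. If x ≡ 65 (mod 165) and x ≡ 90 (mod 138), then x ≡ 65 (mod 3) and x ≡ 90 (mod 3).
These are incompatible: 65 − 90 = -25 is not divisible by 3.
Hence the system has no solution.

No such integer exists.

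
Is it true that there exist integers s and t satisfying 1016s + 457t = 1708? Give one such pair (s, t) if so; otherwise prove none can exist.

s = 187, t = -412

Since gcd(1016, 457) = 1, every integer is an integer combination of 1016 and 457.
Euclidean algorithm: 1016 = 2·457 + 102, 457 = 4·102 + 49, 102 = 2·49 + 4, 49 = 12·4 + 1, 4 = 4·1 + 0.
Unwinding: 1 = 49 − 12·4 = 49 − 12·(102 − 2·49) = −12·102 + 25·49 = −12·102 + 25·(457 − 4·102) = 25·457 − 112·102 = 25·457 − 112·(1016 − 2·457) = −112·1016 + 249·457, i.e. 1016·(-112) + 457·249 = 1.
Times 1708: 1016·(-191296) + 457·425292 = 1708, so (-191296, 425292) solves it.
The general solution is s = -191296 + 457k, t = 425292 − 1016k; taking k = 419 gives the smaller pair s = 187, t = -412.
Indeed 1016·187 + 457·(-412) = 189992 − 188284 = 1708.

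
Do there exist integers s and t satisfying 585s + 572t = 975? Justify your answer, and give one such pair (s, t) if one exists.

s = 31, t = -30

Every value of 585s + 572t is a multiple of gcd(585, 572) = 13; since 13 ∣ 975, solutions exist.
Dividing through by 13 reduces the equation to 45s + 44t = 75.
Run the Euclidean algorithm on 45 and 44: 45 = 1·44 + 1, 44 = 44·1 + 0.
Back-substituting, 1 = 45 − 1·44; that is, 45·1 + 44·(-1) = 1.
Scaling by 75 gives the particular solution (s, t) = (75, -75).
Subtracting 1·44 from s and adding 1·45 to t gives the tidier solution (31, -30).
Check: 585·31 + 572·(-30) = 18135 − 17160 = 975. ✓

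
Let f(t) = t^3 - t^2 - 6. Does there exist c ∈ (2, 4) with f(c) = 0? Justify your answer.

Yes, f has a root in the interval.

f(2) = -2 and f(4) = 42, which have opposite signs.
f is continuous everywhere (it is a polynomial), in particular on [2, 4].
The Intermediate Value Theorem then guarantees some c ∈ (2, 4) with f(c) = 0.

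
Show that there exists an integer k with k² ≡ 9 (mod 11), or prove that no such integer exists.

k = 8

Take k = 8. Then 8² = 64 = 5·11 + 9, so 8² ≡ 9 (mod 11).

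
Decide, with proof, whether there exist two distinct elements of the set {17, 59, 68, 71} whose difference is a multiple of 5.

Reduce each element modulo 5: 17↦2, 59↦4, 68↦3, 71↦1.
All 4 residues are distinct, so no two elements differ by a multiple of 5.

No, no such pair exists.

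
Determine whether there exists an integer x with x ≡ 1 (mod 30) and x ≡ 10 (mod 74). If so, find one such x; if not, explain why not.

Reduce both congruences modulo 2, which divides 30 and 74: they say x ≡ 1 (mod 2) and x ≡ 10 (mod 2).
However 1 ≡ 1 and 10 ≡ 0 (mod 2), and 1 ≠ 0.
Therefore no such x exists.

No, no such integer exists.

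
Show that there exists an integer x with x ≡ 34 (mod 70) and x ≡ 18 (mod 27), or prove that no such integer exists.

The moduli 70 and 27 are coprime, so by the Chinese Remainder Theorem a unique solution modulo 1890 exists.
Any solution of the first congruence is x = 34 + 70t; substituting into the second, 70t ≡ 18 − 34 ≡ 11 (mod 27).
70 ≡ 16 (mod 27), so this reads 16t ≡ 11 (mod 27). Invert 16 mod 27 by the Euclidean algorithm: 27 = 1·16 + 11, 16 = 1·11 + 5, 11 = 2·5 + 1, 5 = 5·1 + 0; back-substituting, 1 = 11 − 2·5 = 11 − 2·(16 − 1·11) = −2·16 + 3·11 = −2·16 + 3·(27 − 1·16) = 3·27 − 5·16. Hence 16·(-5) ≡ 1, so 16⁻¹ ≡ -5 ≡ 22 (mod 27).
Multiplying by 22: t ≡ 22·11 = 242 ≡ 26 (mod 27).
With t = 26: x = 34 + 70·26 = 1854.
Check: 1854 mod 70 = 34, 1854 mod 27 = 18. ✓

x = 1854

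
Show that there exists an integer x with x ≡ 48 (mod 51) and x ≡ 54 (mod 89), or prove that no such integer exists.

The moduli 51 and 89 are coprime, so by the Chinese Remainder Theorem a unique solution modulo 4539 exists.
Any solution of the first congruence is x = 48 + 51t; substituting into the second, 51t ≡ 54 − 48 ≡ 6 (mod 89).
Invert 51 mod 89 by the Euclidean algorithm: 89 = 1·51 + 38, 51 = 1·38 + 13, 38 = 2·13 + 12, 13 = 1·12 + 1, 12 = 12·1 + 0; back-substituting, 1 = 13 − 1·12 = 13 − (38 − 2·13) = −38 + 3·13 = −38 + 3·(51 − 1·38) = 3·51 − 4·38 = 3·51 − 4·(89 − 1·51) = −4·89 + 7·51. Hence 51·7 ≡ 1, so 51⁻¹ ≡ 7 (mod 89).
Therefore t ≡ 7·6 = 42 (mod 89).
With t = 42: x = 48 + 51·42 = 2190.
Indeed 2190 ≡ 48 (mod 51) and 2190 ≡ 54 (mod 89).

x = 2190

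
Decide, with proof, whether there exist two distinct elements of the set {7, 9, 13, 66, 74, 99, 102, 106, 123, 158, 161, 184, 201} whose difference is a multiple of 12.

9 mod 12 = 9 and 201 mod 12 = 9, so 201 − 9 = 192 = 16·12.

9 and 201 are such a pair.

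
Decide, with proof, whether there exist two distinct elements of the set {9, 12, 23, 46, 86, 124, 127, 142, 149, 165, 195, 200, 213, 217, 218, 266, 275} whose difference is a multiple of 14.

9 and 23 are such a pair.

Both 9 and 23 leave remainder 9 on division by 14; their difference 14 = 1·14 is a multiple of 14.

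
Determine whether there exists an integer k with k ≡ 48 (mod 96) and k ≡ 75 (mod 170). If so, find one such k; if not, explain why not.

No, no such integer exists.

gcd(96, 170) = 2. If k ≡ 48 (mod 96) and k ≡ 75 (mod 170), then k ≡ 48 (mod 2) and k ≡ 75 (mod 2).
But 48 mod 2 = 0 while 75 mod 2 = 1, a contradiction.
Therefore no such k exists.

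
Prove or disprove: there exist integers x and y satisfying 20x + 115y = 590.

x = 18, y = 2

Every value of 20x + 115y is a multiple of gcd(20, 115) = 5; since 5 ∣ 590, solutions exist.
Dividing through by 5 reduces the equation to 4x + 23y = 118.
Run the Euclidean algorithm on 23 and 4: 23 = 5·4 + 3, 4 = 1·3 + 1, 3 = 3·1 + 0.
Working back up the chain: 1 = 4 − 1·3 = 4 − (23 − 5·4) = −23 + 6·4. So 4·6 + 23·(-1) = 1.
Scaling by 118 gives the particular solution (x, y) = (708, -118).
The general solution is x = 708 + 23k, y = -118 − 4k; taking k = -30 gives the smaller pair x = 18, y = 2.
Indeed 20·18 + 115·2 = 360 + 230 = 590.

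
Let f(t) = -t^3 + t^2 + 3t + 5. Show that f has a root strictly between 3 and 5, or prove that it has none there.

f has no root in that interval.

The endpoint values f(3) = -4 and f(5) = -80 are both negative. Claim: f(t) < 0 for every t in (3, 5).
Shift to the endpoint 3: with t = 3 + u (0 < u < 2), one computes f(3 + u) = -u^3 - 8u^2 - 18u - 4.
All 4 nonzero coefficients of this polynomial in u are negative; hence for u > 0 the value is a sum of negative terms (the constant -4 among them).
So f is strictly negative on (3, 5); no root exists in the interval.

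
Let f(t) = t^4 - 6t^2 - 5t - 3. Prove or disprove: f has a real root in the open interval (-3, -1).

Such a root exists.

f(-3) = 39 and f(-1) = -3, which have opposite signs.
As a polynomial, f is continuous on every closed interval.
By the Intermediate Value Theorem f must vanish at some point of (-3, -1).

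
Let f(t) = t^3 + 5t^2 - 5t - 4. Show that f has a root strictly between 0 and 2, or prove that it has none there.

Yes, f has a root in the interval.

f(0) = -4 and f(2) = 14, which have opposite signs.
As a polynomial, f is continuous on every closed interval.
By the Intermediate Value Theorem, f takes the value 0 somewhere in the open interval.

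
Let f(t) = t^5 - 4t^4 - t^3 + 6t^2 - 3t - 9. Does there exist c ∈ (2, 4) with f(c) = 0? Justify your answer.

Yes, such a c exists.

f(2) = -31 and f(4) = 11, which have opposite signs.
f is continuous everywhere (it is a polynomial), in particular on [2, 4].
By the Intermediate Value Theorem, f takes the value 0 somewhere in the open interval.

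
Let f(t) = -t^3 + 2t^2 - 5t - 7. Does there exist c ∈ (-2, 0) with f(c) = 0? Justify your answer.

f(-2) = 19 and f(0) = -7, which have opposite signs.
As a polynomial, f is continuous on every closed interval.
So by the Intermediate Value Theorem there is a c strictly between -2 and 0 with f(c) = 0.

Yes, f has a root in the interval.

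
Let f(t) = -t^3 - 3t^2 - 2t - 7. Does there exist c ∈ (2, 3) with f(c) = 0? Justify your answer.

No.

The endpoint values f(2) = -31 and f(3) = -67 are both negative. Claim: f(t) < 0 for every t in (2, 3).
Shift to the endpoint 2: with t = 2 + u (0 < u < 1), one computes f(2 + u) = -u^3 - 9u^2 - 26u - 31.
The nonzero coefficients here are all negative, so for u > 0 every term is negative (or zero), and the constant term -31 is strictly negative.
So f is strictly negative on (2, 3); no root exists in the interval.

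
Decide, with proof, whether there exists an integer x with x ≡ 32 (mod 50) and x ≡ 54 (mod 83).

The moduli 50 and 83 are coprime, so by the Chinese Remainder Theorem a unique solution modulo 4150 exists.
Write x = 32 + 50t and require 32 + 50t ≡ 54 (mod 83), i.e. 50t ≡ 22 (mod 83).
Since 50·5 = 250 = 3·83 + 1, the inverse of 50 mod 83 is 5.
Multiplying by 5: t ≡ 5·22 = 110 ≡ 27 (mod 83).
Taking t = 27 gives x = 32 + 50·27 = 1382.
Indeed 1382 ≡ 32 (mod 50) and 1382 ≡ 54 (mod 83).

x = 1382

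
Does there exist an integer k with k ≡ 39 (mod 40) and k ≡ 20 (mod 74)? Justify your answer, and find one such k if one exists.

There is no such integer.

Reduce both congruences modulo 2, which divides 40 and 74: they say k ≡ 39 (mod 2) and k ≡ 20 (mod 2).
However 39 ≡ 1 and 20 ≡ 0 (mod 2), and 1 ≠ 0.
Hence the system has no solution.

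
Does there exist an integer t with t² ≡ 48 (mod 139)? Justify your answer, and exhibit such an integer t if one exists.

There is no such integer.

139 is prime, so by Euler's criterion 48 is a square mod 139 iff 48^((139−1)/2) = 48^69 ≡ 1 (mod 139).
Repeated squaring mod 139: 48^2 = 2304 ≡ 80; 48^4 ≡ 80² = 6400 ≡ 6; 48^8 ≡ 6² = 36 ≡ 36; 48^16 ≡ 36² = 1296 ≡ 45; 48^32 ≡ 45² = 2025 ≡ 79; 48^64 ≡ 79² = 6241 ≡ 125.
Since 69 = 64 + 4 + 1, 48^69 ≡ 125 · 6 · 48; multiplying out mod 139: 125·6 = 750 ≡ 55, then 55·48 = 2640 ≡ 138. Thus 48^69 ≡ 138 ≡ −1 (mod 139).
By Euler's criterion 48 is a quadratic non-residue mod 139: no t satisfies t² ≡ 48 (mod 139).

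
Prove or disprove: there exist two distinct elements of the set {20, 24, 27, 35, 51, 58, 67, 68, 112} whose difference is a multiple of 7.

Yes: 20 and 27.

Reduce each element mod 7: 20↦6, 24↦3, 27↦6, 35↦0, 51↦2, 58↦2, 67↦4, 68↦5, 112↦0. The residue 6 repeats (at 20 and 27), and 27 − 20 = 7 = 1·7.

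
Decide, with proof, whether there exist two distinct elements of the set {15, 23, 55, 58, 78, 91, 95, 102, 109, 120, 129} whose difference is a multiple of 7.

Both 15 and 78 leave remainder 1 on division by 7; their difference 63 = 9·7 is a multiple of 7.

The pair (15, 78) works.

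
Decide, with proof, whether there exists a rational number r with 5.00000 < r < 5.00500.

r = 1006/201

Scale by 201: the interval becomes (1005.00000, 1006.00500), which contains the integer 1006.
Dividing back, 5.00000 < 1006/201 < 5.00500, and 1006/201 is rational.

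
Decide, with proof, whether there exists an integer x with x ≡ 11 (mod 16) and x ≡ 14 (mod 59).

x = 427

Since 16 and 59 share no common factor, CRT says the pair of congruences has a solution (unique mod 944).
Any solution of the first congruence is x = 11 + 16t; substituting into the second, 16t ≡ 14 − 11 ≡ 3 (mod 59).
To invert 16 modulo 59: 59 = 3·16 + 11, 16 = 1·11 + 5, 11 = 2·5 + 1, 5 = 5·1 + 0, and unwinding, 1 = 11 − 2·5 = 11 − 2·(16 − 1·11) = −2·16 + 3·11 = −2·16 + 3·(59 − 3·16) = 3·59 − 11·16. Thus 16⁻¹ ≡ -11 ≡ 48 (mod 59).
Therefore t ≡ 48·3 = 144 ≡ 26 (mod 59).
With t = 26: x = 11 + 16·26 = 427.
Verify: 427 = 26·16 + 11 and 427 = 7·59 + 14. ✓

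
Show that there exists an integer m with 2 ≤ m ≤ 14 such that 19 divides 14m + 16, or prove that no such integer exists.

m = 7

Scanning upward from m = 2 gives 44, 58, 72, 86, 100, none divisible by 19. At m = 7 we get 14·7 + 16 = 114, and 114 = 19·6.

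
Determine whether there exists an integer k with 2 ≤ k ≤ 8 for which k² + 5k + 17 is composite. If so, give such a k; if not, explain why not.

k = 8

At k = 8: 8² + 5·8 + 17 = 121 = 11·11, which is composite.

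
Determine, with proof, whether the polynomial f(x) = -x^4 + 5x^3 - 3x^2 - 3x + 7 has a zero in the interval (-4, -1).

Yes, f has a root in the interval.

f(-4) = -605 and f(-1) = 1, which have opposite signs.
As a polynomial, f is continuous on every closed interval.
By the Intermediate Value Theorem f must vanish at some point of (-4, -1).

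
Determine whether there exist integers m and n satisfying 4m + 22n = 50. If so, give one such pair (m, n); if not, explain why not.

m = 7, n = 1

Every value of 4m + 22n is a multiple of gcd(4, 22) = 2; since 2 ∣ 50, solutions exist.
Dividing through by 2 reduces the equation to 2m + 11n = 25.
Run the Euclidean algorithm on 11 and 2: 11 = 5·2 + 1, 2 = 2·1 + 0.
Unwinding: 1 = 11 − 5·2, i.e. 2·(-5) + 11·1 = 1.
Scaling by 25 gives the particular solution (m, n) = (-125, 25).
The general solution is m = -125 + 11k, n = 25 − 2k; taking k = 12 gives the smaller pair m = 7, n = 1.
Indeed 4·7 + 22·1 = 28 + 22 = 50.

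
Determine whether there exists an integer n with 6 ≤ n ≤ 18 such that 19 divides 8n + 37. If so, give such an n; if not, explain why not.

n = 12

Scanning upward from n = 6 gives 85, 93, 101, 109, 117, 125, none divisible by 19. At n = 12 we get 8·12 + 37 = 133, and 133 = 19·7.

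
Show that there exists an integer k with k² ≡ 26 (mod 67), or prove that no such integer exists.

k = 19

Take k = 19. Then 19² = 361 = 5·67 + 26, so 19² ≡ 26 (mod 67).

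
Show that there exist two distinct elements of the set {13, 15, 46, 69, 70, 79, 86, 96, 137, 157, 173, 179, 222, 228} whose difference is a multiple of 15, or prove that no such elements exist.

No, no such pair exists.

Reduce each element modulo 15: 13↦13, 15↦0, 46↦1, 69↦9, 70↦10, 79↦4, 86↦11, 96↦6, 137↦2, 157↦7, 173↦8, 179↦14, 222↦12, 228↦3.
No residue repeats among the 14 elements, so no pair has difference ≡ 0 (mod 15).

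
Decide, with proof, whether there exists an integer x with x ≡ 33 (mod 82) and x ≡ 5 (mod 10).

x = 115

The moduli are not coprime: gcd(82, 10) = 2. Compatibility requires 2 ∣ (5 − 33) = -28, which holds, so solutions exist.
List candidates x ≡ 33 (mod 82): 33, 115. Modulo 10 these are 3, 5; 115 gives 5 as required.
Indeed 115 ≡ 33 (mod 82) and 115 ≡ 5 (mod 10).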